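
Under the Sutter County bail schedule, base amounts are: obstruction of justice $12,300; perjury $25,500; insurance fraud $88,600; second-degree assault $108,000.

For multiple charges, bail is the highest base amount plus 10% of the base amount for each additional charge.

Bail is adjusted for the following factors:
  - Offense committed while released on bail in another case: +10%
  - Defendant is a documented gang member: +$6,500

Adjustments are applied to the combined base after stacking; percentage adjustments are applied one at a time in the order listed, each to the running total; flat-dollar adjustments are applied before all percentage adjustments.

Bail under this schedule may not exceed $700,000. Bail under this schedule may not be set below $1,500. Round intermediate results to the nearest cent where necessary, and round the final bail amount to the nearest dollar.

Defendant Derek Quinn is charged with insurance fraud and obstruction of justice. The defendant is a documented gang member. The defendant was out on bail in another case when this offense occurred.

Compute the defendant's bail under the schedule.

Base amounts from the schedule: insurance fraud $88,600; obstruction of justice $12,300.
Stacking rule: highest base plus 10% of each additional charge. Highest is insurance fraud at $88,600. Additional: $12,300 × 10% = $1,230. Combined base = $88,600 + $1,230 = $89,830.
Defendant is a documented gang member (+$6,500 flat): $89,830 + $6,500 = $96,330.
Offense committed while released on bail in another case (+10%): $96,330 × 1.1 = $105,963.
$105,963 is within the $700,000 maximum.
$105,963 is at or above the $1,500 minimum.

$105,963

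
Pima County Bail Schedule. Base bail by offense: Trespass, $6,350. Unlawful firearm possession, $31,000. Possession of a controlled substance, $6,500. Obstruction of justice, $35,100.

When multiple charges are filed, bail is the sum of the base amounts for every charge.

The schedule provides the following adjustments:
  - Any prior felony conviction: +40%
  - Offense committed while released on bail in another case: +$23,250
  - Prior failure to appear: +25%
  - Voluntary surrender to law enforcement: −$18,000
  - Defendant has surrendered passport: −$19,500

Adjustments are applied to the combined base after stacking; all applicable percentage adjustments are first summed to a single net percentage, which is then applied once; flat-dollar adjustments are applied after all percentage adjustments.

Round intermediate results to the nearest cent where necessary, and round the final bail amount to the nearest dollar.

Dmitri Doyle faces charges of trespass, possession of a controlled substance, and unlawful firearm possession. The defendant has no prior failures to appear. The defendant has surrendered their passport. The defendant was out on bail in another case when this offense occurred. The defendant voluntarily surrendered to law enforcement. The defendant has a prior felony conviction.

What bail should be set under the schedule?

Base amounts from the schedule: trespass $6,350; possession of a controlled substance $6,500; unlawful firearm possession $31,000.
Stacking rule: sum of all bases. $6,350 + $6,500 + $31,000 = $43,850.
Any prior felony conviction (+40%): $43,850 × 1.4 = $61,390.
Offense committed while released on bail in another case (+$23,250 flat): $61,390 + $23,250 = $84,640.
Voluntary surrender to law enforcement (−$18,000 flat): $84,640 − $18,000 = $66,640.
Defendant has surrendered passport (−$19,500 flat): $66,640 − $19,500 = $47,140.

$47,140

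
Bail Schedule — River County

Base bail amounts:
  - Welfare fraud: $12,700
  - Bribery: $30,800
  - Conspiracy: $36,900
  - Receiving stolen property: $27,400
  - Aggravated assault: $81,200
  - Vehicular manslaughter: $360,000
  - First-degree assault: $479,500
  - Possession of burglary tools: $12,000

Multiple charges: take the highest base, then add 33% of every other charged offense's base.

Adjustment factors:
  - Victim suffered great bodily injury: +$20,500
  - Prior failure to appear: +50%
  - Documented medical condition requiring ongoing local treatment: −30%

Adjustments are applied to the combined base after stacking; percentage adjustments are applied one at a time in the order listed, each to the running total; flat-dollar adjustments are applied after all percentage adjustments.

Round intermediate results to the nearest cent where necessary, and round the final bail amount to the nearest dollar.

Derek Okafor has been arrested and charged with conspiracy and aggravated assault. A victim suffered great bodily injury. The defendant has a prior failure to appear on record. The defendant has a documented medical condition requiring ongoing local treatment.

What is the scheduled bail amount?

$118,546

Base amounts from the schedule: conspiracy $36,900; aggravated assault $81,200.
Stacking rule: highest base plus 33% of each additional charge. Highest is aggravated assault at $81,200. Additional: $36,900 × 33% = $12,177. Combined base = $81,200 + $12,177 = $93,377.
Prior failure to appear (+50%): $93,377 × 1.5 = $140,065.50.
Documented medical condition requiring ongoing local treatment (−30%): $140,065.50 × 0.7 = $98,045.85.
Victim suffered great bodily injury (+$20,500 flat): $98,045.85 + $20,500 = $118,545.85.
Rounded to the nearest dollar: $118,546.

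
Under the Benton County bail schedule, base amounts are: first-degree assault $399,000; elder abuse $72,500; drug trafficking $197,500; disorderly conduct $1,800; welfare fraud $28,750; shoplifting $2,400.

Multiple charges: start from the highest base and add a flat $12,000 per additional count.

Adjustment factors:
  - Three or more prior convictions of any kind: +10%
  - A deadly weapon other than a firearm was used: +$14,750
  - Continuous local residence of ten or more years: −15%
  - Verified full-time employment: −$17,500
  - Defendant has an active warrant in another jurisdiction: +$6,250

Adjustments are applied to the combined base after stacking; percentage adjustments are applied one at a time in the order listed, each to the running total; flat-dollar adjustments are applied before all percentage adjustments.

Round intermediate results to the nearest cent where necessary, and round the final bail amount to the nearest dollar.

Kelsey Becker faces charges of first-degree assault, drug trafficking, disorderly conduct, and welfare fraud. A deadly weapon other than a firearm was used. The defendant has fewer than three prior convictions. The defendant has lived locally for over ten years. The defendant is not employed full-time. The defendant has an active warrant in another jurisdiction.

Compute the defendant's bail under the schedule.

$387,600

Base amounts from the schedule: first-degree assault $399,000; drug trafficking $197,500; disorderly conduct $1,800; welfare fraud $28,750.
Stacking rule: highest base plus $12,000 per additional charge. Highest is first-degree assault at $399,000; 3 additional charges → +$36,000. Combined base = $435,000.
A deadly weapon other than a firearm was used (+$14,750 flat): $435,000 + $14,750 = $449,750.
Defendant has an active warrant in another jurisdiction (+$6,250 flat): $449,750 + $6,250 = $456,000.
Continuous local residence of ten or more years (−15%): $456,000 × 0.85 = $387,600.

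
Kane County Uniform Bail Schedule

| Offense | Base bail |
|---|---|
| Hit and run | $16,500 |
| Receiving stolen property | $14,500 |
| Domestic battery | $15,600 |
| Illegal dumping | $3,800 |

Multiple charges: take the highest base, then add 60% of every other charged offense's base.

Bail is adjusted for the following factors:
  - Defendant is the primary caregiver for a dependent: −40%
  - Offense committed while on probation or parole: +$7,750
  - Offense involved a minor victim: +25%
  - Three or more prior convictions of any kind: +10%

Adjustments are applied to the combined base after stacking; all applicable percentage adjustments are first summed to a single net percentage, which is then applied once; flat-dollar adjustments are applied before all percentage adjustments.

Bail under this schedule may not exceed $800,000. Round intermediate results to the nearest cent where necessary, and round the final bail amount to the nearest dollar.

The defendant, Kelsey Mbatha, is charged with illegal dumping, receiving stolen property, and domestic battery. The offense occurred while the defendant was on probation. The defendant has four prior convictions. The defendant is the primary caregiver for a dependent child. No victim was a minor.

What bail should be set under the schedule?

Base amounts from the schedule: illegal dumping $3,800; receiving stolen property $14,500; domestic battery $15,600.
Stacking rule: highest base plus 60% of each additional charge. Highest is domestic battery at $15,600. Additional: $3,800 × 60% = $2,280; $14,500 × 60% = $8,700. Combined base = $15,600 + $10,980 = $26,580.
Offense committed while on probation or parole (+$7,750 flat): $26,580 + $7,750 = $34,330.
Net percentage adjustment: −40% +10% = −30%. $34,330 × 0.7 = $24,031.
$24,031 is within the $800,000 maximum.

$24,031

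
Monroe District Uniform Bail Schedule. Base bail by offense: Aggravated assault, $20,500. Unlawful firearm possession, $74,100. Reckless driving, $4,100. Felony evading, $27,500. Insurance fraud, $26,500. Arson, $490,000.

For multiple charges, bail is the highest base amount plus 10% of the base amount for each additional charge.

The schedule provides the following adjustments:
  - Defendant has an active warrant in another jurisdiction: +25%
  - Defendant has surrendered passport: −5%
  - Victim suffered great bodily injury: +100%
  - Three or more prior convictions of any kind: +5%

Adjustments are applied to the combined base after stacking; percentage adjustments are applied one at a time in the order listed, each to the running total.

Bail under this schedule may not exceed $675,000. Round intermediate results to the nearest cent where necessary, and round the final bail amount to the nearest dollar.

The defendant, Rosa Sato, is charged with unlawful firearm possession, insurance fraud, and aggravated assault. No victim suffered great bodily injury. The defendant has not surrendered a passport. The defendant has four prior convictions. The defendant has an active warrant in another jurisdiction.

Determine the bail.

Base amounts from the schedule: unlawful firearm possession $74,100; insurance fraud $26,500; aggravated assault $20,500.
Stacking rule: highest base plus 10% of each additional charge. Highest is unlawful firearm possession at $74,100. Additional: $26,500 × 10% = $2,650; $20,500 × 10% = $2,050. Combined base = $74,100 + $4,700 = $78,800.
Defendant has an active warrant in another jurisdiction (+25%): $78,800 × 1.25 = $98,500.
Three or more prior convictions of any kind (+5%): $98,500 × 1.05 = $103,425.
$103,425 is within the $675,000 maximum.

$103,425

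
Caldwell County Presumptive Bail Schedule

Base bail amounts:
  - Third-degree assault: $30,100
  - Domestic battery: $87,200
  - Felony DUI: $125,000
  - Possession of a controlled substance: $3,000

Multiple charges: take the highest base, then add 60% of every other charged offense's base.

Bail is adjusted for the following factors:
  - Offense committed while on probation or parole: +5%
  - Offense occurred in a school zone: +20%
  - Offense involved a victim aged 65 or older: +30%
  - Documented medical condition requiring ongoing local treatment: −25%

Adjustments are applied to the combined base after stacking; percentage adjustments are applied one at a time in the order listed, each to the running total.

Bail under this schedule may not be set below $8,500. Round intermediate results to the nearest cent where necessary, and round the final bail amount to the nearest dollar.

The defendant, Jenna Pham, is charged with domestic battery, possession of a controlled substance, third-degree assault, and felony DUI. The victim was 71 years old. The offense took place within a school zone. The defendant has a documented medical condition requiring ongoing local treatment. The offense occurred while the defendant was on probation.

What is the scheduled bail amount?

Base amounts from the schedule: domestic battery $87,200; possession of a controlled substance $3,000; third-degree assault $30,100; felony DUI $125,000.
Stacking rule: highest base plus 60% of each additional charge. Highest is felony DUI at $125,000. Additional: $87,200 × 60% = $52,320; $3,000 × 60% = $1,800; $30,100 × 60% = $18,060. Combined base = $125,000 + $72,180 = $197,180.
Offense committed while on probation or parole (+5%): $197,180 × 1.05 = $207,039.
Offense occurred in a school zone (+20%): $207,039 × 1.2 = $248,446.80.
Offense involved a victim aged 65 or older (+30%): $248,446.80 × 1.3 = $322,980.84.
Documented medical condition requiring ongoing local treatment (−25%): $322,980.84 × 0.75 = $242,235.63.
$242,235.63 is at or above the $8,500 minimum.
Rounded to the nearest dollar: $242,236.

$242,236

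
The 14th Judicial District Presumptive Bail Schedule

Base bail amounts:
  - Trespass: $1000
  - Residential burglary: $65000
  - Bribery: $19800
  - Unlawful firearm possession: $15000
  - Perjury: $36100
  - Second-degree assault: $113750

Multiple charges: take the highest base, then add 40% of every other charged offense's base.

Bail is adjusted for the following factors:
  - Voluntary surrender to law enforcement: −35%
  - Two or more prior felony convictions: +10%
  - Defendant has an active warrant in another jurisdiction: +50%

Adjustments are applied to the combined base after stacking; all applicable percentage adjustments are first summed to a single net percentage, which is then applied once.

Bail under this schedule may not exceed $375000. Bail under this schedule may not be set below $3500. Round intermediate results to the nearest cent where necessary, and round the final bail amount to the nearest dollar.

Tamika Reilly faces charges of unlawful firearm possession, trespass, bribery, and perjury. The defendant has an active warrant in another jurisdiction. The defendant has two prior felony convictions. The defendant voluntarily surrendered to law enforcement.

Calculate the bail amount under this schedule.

Base amounts from the schedule: unlawful firearm possession $15000; trespass $1000; bribery $19800; perjury $36100.
Stacking rule: highest base plus 40% of each additional charge. Highest is perjury at $36100. Additional: $15000 × 40% = $6000; $1000 × 40% = $400; $19800 × 40% = $7920. Combined base = $36100 + $14320 = $50420.
Net percentage adjustment: −35% +10% +50% = +25%. $50420 × 1.25 = $63025.
$63025 is within the $375000 maximum.
$63025 is at or above the $3500 minimum.

$63025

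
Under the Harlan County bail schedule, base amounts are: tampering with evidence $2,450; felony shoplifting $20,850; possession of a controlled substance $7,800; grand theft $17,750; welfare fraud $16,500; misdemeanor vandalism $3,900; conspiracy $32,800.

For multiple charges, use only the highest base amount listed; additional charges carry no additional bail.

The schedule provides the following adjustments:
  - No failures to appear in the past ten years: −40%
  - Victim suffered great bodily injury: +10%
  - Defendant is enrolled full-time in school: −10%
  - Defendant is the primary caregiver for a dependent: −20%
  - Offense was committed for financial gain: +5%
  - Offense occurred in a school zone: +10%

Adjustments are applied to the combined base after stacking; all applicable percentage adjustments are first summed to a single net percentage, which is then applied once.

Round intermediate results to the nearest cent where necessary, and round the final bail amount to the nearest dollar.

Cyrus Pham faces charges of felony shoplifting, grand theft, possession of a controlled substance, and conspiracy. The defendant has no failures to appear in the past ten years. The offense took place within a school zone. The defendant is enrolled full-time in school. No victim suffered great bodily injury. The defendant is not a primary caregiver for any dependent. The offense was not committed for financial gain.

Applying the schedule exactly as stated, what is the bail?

$19,680

Base amounts from the schedule: felony shoplifting $20,850; grand theft $17,750; possession of a controlled substance $7,800; conspiracy $32,800.
Stacking rule: use the highest base only. Highest is conspiracy at $32,800. Combined base = $32,800.
Net percentage adjustment: −40% −10% +10% = −40%. $32,800 × 0.6 = $19,680.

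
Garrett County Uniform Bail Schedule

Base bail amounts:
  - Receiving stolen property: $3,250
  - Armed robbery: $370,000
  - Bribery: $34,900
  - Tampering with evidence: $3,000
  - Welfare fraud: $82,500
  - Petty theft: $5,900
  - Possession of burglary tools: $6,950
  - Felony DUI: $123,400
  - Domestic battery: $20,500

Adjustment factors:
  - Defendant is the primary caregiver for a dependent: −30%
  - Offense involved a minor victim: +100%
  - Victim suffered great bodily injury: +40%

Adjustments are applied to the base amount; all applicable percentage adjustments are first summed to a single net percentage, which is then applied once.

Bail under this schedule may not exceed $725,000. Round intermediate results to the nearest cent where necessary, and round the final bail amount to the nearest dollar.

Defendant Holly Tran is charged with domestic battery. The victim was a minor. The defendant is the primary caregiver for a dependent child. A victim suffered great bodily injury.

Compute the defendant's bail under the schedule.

Base amounts from the schedule: domestic battery $20,500.
Single charge. Combined base = $20,500.
Net percentage adjustment: −30% +100% +40% = +110%. $20,500 × 2.1 = $43,050.
$43,050 is within the $725,000 maximum.

$43,050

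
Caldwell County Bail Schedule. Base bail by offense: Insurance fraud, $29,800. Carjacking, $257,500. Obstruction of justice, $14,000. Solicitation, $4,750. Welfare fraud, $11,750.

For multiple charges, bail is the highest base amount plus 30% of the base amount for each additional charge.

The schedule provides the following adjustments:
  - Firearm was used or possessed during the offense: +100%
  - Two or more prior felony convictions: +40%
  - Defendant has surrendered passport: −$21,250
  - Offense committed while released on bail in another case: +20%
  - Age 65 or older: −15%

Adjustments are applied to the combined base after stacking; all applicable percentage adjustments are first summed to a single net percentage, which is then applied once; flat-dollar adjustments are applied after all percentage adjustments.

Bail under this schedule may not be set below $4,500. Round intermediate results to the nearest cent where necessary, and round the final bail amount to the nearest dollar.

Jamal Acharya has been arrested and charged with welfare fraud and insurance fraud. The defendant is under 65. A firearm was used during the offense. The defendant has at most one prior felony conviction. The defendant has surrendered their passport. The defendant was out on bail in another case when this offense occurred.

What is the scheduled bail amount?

$52,065

Base amounts from the schedule: welfare fraud $11,750; insurance fraud $29,800.
Stacking rule: highest base plus 30% of each additional charge. Highest is insurance fraud at $29,800. Additional: $11,750 × 30% = $3,525. Combined base = $29,800 + $3,525 = $33,325.
Net percentage adjustment: +100% +20% = +120%. $33,325 × 2.2 = $73,315.
Defendant has surrendered passport (−$21,250 flat): $73,315 − $21,250 = $52,065.
$52,065 is at or above the $4,500 minimum.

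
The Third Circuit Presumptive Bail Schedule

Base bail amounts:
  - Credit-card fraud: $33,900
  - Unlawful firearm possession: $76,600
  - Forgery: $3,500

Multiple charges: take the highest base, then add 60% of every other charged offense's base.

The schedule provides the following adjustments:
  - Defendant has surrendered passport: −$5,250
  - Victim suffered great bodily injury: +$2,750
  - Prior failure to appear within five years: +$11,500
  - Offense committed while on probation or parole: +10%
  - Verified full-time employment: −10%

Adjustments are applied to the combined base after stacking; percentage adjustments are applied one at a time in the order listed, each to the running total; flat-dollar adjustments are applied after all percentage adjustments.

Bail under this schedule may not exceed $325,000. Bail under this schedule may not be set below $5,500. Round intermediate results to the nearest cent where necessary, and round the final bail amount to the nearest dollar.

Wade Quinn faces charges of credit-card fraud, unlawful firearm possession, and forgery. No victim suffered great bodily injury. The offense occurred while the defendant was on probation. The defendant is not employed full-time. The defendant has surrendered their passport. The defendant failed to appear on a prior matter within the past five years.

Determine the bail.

Base amounts from the schedule: credit-card fraud $33,900; unlawful firearm possession $76,600; forgery $3,500.
Stacking rule: highest base plus 60% of each additional charge. Highest is unlawful firearm possession at $76,600. Additional: $33,900 × 60% = $20,340; $3,500 × 60% = $2,100. Combined base = $76,600 + $22,440 = $99,040.
Offense committed while on probation or parole (+10%): $99,040 × 1.1 = $108,944.
Defendant has surrendered passport (−$5,250 flat): $108,944 − $5,250 = $103,694.
Prior failure to appear within five years (+$11,500 flat): $103,694 + $11,500 = $115,194.
$115,194 is within the $325,000 maximum.
$115,194 is at or above the $5,500 minimum.

$115,194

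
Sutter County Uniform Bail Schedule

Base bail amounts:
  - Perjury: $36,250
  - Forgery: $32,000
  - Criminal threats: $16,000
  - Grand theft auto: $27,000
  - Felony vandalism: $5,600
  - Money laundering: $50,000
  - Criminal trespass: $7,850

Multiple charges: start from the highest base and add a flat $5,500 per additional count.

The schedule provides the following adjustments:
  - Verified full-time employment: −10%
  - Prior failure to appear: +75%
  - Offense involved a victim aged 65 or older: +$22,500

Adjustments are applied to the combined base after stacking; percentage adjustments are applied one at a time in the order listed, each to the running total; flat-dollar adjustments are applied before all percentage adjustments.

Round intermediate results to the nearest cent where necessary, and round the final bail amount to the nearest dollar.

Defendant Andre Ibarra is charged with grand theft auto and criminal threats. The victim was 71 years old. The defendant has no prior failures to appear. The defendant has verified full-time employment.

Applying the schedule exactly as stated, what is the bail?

Base amounts from the schedule: grand theft auto $27,000; criminal threats $16,000.
Stacking rule: highest base plus $5,500 per additional charge. Highest is grand theft auto at $27,000; 1 additional charge → +$5,500. Combined base = $32,500.
Offense involved a victim aged 65 or older (+$22,500 flat): $32,500 + $22,500 = $55,000.
Verified full-time employment (−10%): $55,000 × 0.9 = $49,500.

$49,500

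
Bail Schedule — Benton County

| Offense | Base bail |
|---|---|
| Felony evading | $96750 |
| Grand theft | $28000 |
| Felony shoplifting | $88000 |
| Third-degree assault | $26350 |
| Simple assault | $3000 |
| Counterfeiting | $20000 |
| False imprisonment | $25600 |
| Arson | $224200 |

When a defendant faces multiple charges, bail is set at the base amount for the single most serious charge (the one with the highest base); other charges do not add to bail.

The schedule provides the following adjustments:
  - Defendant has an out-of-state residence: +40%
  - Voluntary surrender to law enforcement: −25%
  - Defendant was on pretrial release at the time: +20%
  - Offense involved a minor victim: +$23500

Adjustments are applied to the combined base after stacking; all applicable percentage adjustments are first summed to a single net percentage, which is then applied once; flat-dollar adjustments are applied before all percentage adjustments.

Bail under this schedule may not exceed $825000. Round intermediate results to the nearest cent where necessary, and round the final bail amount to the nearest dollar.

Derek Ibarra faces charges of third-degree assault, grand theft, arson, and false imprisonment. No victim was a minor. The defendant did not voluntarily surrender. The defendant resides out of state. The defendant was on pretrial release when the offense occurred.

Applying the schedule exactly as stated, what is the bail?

$358720

Base amounts from the schedule: third-degree assault $26350; grand theft $28000; arson $224200; false imprisonment $25600.
Stacking rule: use the highest base only. Highest is arson at $224200. Combined base = $224200.
Net percentage adjustment: +40% +20% = +60%. $224200 × 1.6 = $358720.
$358720 is within the $825000 maximum.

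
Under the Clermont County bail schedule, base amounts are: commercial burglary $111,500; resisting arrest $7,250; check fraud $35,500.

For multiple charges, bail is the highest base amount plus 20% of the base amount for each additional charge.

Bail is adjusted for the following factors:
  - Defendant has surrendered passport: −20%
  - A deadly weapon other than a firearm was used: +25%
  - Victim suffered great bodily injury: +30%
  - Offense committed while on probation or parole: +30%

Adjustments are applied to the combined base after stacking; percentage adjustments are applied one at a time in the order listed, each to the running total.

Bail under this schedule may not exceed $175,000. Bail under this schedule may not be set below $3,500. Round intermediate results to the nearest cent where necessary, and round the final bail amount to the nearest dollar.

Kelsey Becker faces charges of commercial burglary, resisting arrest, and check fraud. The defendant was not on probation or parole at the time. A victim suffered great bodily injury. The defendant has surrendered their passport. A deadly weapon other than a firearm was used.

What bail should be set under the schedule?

$156,065

Base amounts from the schedule: commercial burglary $111,500; resisting arrest $7,250; check fraud $35,500.
Stacking rule: highest base plus 20% of each additional charge. Highest is commercial burglary at $111,500. Additional: $7,250 × 20% = $1,450; $35,500 × 20% = $7,100. Combined base = $111,500 + $8,550 = $120,050.
Defendant has surrendered passport (−20%): $120,050 × 0.8 = $96,040.
A deadly weapon other than a firearm was used (+25%): $96,040 × 1.25 = $120,050.
Victim suffered great bodily injury (+30%): $120,050 × 1.3 = $156,065.
$156,065 is within the $175,000 maximum.
$156,065 is at or above the $3,500 minimum.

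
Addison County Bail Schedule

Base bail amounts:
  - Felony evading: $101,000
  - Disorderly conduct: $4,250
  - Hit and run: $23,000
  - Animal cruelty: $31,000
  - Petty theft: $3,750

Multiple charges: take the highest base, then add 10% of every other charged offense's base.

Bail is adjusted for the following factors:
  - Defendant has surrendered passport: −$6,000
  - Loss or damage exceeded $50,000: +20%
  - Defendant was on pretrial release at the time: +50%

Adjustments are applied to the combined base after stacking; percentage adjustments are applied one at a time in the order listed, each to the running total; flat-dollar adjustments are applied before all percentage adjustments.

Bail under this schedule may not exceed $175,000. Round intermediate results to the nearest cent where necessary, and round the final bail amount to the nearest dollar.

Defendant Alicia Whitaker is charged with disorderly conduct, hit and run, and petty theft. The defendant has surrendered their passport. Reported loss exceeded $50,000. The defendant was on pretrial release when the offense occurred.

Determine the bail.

$32,040

Base amounts from the schedule: disorderly conduct $4,250; hit and run $23,000; petty theft $3,750.
Stacking rule: highest base plus 10% of each additional charge. Highest is hit and run at $23,000. Additional: $4,250 × 10% = $425; $3,750 × 10% = $375. Combined base = $23,000 + $800 = $23,800.
Defendant has surrendered passport (−$6,000 flat): $23,800 − $6,000 = $17,800.
Loss or damage exceeded $50,000 (+20%): $17,800 × 1.2 = $21,360.
Defendant was on pretrial release at the time (+50%): $21,360 × 1.5 = $32,040.
$32,040 is within the $175,000 maximum.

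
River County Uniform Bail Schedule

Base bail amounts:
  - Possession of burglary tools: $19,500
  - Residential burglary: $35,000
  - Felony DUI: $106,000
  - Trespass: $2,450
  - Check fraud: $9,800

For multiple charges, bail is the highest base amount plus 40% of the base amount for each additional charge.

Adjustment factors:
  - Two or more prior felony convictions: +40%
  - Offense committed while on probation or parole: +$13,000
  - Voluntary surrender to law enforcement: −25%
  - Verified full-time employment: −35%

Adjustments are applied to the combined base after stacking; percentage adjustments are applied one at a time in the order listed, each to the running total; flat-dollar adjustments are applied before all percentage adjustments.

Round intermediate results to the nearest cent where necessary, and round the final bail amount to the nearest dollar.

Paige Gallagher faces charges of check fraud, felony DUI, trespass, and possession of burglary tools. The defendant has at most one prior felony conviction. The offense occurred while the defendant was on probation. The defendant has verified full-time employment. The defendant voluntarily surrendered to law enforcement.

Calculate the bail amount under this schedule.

Base amounts from the schedule: check fraud $9,800; felony DUI $106,000; trespass $2,450; possession of burglary tools $19,500.
Stacking rule: highest base plus 40% of each additional charge. Highest is felony DUI at $106,000. Additional: $9,800 × 40% = $3,920; $2,450 × 40% = $980; $19,500 × 40% = $7,800. Combined base = $106,000 + $12,700 = $118,700.
Offense committed while on probation or parole (+$13,000 flat): $118,700 + $13,000 = $131,700.
Voluntary surrender to law enforcement (−25%): $131,700 × 0.75 = $98,775.
Verified full-time employment (−35%): $98,775 × 0.65 = $64,203.75.
Rounded to the nearest dollar: $64,204.

$64,204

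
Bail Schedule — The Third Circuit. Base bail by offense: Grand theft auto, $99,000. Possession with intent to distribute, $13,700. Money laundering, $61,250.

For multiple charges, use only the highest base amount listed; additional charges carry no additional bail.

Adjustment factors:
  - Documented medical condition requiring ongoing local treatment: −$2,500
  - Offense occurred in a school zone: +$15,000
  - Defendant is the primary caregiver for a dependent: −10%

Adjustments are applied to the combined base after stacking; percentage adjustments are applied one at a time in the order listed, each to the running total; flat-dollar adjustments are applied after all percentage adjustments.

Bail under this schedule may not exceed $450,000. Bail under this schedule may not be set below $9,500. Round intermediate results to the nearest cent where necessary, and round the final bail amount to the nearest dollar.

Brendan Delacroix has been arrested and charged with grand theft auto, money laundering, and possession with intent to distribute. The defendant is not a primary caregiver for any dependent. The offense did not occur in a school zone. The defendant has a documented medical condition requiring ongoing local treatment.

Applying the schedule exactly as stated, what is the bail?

Base amounts from the schedule: grand theft auto $99,000; money laundering $61,250; possession with intent to distribute $13,700.
Stacking rule: use the highest base only. Highest is grand theft auto at $99,000. Combined base = $99,000.
Documented medical condition requiring ongoing local treatment (−$2,500 flat): $99,000 − $2,500 = $96,500.
$96,500 is within the $450,000 maximum.
$96,500 is at or above the $9,500 minimum.

$96,500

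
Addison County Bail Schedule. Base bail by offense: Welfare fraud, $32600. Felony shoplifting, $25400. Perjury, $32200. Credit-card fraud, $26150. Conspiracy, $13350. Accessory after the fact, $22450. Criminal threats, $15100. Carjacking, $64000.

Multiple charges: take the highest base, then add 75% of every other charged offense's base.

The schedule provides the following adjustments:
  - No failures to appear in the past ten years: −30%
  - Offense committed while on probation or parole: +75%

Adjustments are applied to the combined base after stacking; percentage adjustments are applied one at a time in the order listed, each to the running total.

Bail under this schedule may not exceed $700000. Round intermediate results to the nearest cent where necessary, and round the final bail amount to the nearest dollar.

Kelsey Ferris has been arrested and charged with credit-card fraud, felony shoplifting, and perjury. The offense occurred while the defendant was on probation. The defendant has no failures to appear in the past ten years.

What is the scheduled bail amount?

$86807

Base amounts from the schedule: credit-card fraud $26150; felony shoplifting $25400; perjury $32200.
Stacking rule: highest base plus 75% of each additional charge. Highest is perjury at $32200. Additional: $26150 × 75% = $19612.50; $25400 × 75% = $19050. Combined base = $32200 + $38662.50 = $70862.50.
No failures to appear in the past ten years (−30%): $70862.50 × 0.7 = $49603.75.
Offense committed while on probation or parole (+75%): $49603.75 × 1.75 = $86806.56.
$86806.56 is within the $700000 maximum.
Rounded to the nearest dollar: $86807.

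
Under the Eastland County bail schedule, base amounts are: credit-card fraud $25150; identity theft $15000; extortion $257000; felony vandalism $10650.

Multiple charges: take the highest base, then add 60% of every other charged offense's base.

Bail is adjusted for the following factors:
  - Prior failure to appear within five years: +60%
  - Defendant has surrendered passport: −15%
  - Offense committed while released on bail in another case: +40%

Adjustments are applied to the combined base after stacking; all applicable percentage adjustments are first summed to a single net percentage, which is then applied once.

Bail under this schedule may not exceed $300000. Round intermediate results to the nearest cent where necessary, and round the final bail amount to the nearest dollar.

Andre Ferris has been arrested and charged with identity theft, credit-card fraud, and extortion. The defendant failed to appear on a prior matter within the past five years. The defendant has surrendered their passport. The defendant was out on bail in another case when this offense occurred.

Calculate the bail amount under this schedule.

$300000

Base amounts from the schedule: identity theft $15000; credit-card fraud $25150; extortion $257000.
Stacking rule: highest base plus 60% of each additional charge. Highest is extortion at $257000. Additional: $15000 × 60% = $9000; $25150 × 60% = $15090. Combined base = $257000 + $24090 = $281090.
Net percentage adjustment: +60% −15% +40% = +85%. $281090 × 1.85 = $520016.50.
Result $520016.50 exceeds the maximum of $300000; bail is capped at $300000.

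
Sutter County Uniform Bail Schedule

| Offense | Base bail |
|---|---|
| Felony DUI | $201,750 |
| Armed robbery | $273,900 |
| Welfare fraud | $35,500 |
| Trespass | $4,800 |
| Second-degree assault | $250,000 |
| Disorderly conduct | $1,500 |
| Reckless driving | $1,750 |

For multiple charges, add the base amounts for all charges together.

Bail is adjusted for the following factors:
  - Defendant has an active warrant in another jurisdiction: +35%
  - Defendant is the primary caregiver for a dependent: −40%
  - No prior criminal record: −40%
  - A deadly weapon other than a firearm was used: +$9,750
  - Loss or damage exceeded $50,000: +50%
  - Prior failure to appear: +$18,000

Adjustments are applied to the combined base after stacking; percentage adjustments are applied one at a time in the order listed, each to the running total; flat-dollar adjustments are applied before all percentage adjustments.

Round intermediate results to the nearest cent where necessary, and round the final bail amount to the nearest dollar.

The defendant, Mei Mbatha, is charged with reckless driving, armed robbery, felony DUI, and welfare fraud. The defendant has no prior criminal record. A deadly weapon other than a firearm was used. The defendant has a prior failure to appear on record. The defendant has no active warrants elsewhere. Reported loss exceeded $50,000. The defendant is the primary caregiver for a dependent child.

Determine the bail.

$291,951

Base amounts from the schedule: reckless driving $1,750; armed robbery $273,900; felony DUI $201,750; welfare fraud $35,500.
Stacking rule: sum of all bases. $1,750 + $273,900 + $201,750 + $35,500 = $512,900.
A deadly weapon other than a firearm was used (+$9,750 flat): $512,900 + $9,750 = $522,650.
Prior failure to appear (+$18,000 flat): $522,650 + $18,000 = $540,650.
Defendant is the primary caregiver for a dependent (−40%): $540,650 × 0.6 = $324,390.
No prior criminal record (−40%): $324,390 × 0.6 = $194,634.
Loss or damage exceeded $50,000 (+50%): $194,634 × 1.5 = $291,951.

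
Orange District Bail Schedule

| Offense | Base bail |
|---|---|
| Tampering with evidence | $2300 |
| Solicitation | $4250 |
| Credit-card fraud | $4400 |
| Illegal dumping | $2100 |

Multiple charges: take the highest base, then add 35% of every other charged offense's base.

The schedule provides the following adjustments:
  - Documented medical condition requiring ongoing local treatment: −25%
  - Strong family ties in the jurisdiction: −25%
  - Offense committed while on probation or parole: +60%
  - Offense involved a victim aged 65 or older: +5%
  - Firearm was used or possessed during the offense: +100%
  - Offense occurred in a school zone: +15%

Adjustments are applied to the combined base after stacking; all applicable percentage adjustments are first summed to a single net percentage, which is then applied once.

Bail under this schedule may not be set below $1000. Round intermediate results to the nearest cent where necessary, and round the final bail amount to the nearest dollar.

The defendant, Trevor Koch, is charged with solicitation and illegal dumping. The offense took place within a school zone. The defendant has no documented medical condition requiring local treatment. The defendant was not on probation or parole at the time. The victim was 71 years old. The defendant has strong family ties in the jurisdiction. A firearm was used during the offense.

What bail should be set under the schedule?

Base amounts from the schedule: solicitation $4250; illegal dumping $2100.
Stacking rule: highest base plus 35% of each additional charge. Highest is solicitation at $4250. Additional: $2100 × 35% = $735. Combined base = $4250 + $735 = $4985.
Net percentage adjustment: −25% +5% +100% +15% = +95%. $4985 × 1.95 = $9720.75.
$9720.75 is at or above the $1000 minimum.
Rounded to the nearest dollar: $9721.

$9721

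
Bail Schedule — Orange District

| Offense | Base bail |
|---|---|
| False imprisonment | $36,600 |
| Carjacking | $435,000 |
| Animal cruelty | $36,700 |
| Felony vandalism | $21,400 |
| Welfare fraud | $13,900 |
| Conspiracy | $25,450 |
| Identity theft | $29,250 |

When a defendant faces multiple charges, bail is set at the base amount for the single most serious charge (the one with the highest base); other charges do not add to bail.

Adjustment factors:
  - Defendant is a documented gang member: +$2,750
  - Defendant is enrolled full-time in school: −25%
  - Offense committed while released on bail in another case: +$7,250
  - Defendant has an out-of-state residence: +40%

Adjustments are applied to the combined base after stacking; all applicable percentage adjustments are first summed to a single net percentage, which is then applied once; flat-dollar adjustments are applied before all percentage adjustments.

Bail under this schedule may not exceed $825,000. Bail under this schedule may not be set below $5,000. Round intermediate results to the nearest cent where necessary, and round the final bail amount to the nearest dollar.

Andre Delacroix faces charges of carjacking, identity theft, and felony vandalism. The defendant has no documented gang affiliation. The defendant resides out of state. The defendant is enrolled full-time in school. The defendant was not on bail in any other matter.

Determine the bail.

$500,250

Base amounts from the schedule: carjacking $435,000; identity theft $29,250; felony vandalism $21,400.
Stacking rule: use the highest base only. Highest is carjacking at $435,000. Combined base = $435,000.
Net percentage adjustment: −25% +40% = +15%. $435,000 × 1.15 = $500,250.
$500,250 is within the $825,000 maximum.
$500,250 is at or above the $5,000 minimum.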